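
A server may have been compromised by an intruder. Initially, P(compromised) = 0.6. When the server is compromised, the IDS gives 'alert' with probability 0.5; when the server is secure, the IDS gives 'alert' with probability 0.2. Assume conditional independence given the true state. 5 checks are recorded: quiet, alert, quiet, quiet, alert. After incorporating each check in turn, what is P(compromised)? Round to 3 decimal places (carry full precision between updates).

Apply Bayes' rule sequentially, carrying P(compromised) forward.
After 'quiet': P(compromised) = 0.5·0.6000 / (0.5·0.6000 + 0.8·0.4000) ≈ 0.4839
After 'alert': P(compromised) = 0.5·0.4839 / (0.5·0.4839 + 0.2·0.5161) ≈ 0.7009
After 'quiet': P(compromised) = 0.5·0.7009 / (0.5·0.7009 + 0.8·0.2991) ≈ 0.5943
After 'quiet': P(compromised) = 0.5·0.5943 / (0.5·0.5943 + 0.8·0.4057) ≈ 0.4780
After 'alert': P(compromised) = 0.5·0.4780 / (0.5·0.4780 + 0.2·0.5220) ≈ 0.6959

0.696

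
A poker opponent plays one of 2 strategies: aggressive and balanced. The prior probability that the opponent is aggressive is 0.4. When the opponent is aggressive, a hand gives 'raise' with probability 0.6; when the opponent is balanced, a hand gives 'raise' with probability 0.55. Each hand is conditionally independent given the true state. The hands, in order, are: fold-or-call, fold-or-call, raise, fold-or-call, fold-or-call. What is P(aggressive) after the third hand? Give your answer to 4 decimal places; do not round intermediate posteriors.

0.3649

After 'fold-or-call': P(aggressive) = 0.4·0.4000 / (0.4·0.4000 + 0.45·0.6000) ≈ 0.3721
After 'fold-or-call': P(aggressive) = 0.4·0.3721 / (0.4·0.3721 + 0.45·0.6279) ≈ 0.3450
After 'raise': P(aggressive) = 0.6·0.3450 / (0.6·0.3450 + 0.55·0.6550) ≈ 0.3649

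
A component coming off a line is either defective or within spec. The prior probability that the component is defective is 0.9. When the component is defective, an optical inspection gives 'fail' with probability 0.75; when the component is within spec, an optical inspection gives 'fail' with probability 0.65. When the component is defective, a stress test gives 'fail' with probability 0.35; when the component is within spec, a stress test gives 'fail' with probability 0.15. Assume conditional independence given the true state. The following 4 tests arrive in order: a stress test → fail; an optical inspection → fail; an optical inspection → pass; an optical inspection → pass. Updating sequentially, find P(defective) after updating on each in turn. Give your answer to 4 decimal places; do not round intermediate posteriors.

After a stress test='fail': P(defective) = 0.35·0.9000 / (0.35·0.9000 + 0.15·0.1000) ≈ 0.9545
After an optical inspection='fail': P(defective) = 0.75·0.9545 / (0.75·0.9545 + 0.65·0.0455) ≈ 0.9604
After an optical inspection='pass': P(defective) = 0.25·0.9604 / (0.25·0.9604 + 0.35·0.0396) ≈ 0.9454
After an optical inspection='pass': P(defective) = 0.25·0.9454 / (0.25·0.9454 + 0.35·0.0546) ≈ 0.9252

0.9252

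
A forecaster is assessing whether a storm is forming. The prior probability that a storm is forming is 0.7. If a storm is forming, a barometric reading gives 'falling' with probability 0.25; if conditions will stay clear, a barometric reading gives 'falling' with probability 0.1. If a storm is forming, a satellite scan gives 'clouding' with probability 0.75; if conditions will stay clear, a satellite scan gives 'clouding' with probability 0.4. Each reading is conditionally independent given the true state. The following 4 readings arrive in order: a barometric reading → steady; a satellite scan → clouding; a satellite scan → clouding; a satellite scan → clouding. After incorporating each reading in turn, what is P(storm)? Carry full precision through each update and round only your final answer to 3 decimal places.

After a barometric reading='steady': P(storm) = 0.75·0.7000 / (0.75·0.7000 + 0.9·0.3000) ≈ 0.6604
After a satellite scan='clouding': P(storm) = 0.75·0.6604 / (0.75·0.6604 + 0.4·0.3396) ≈ 0.7848
After a satellite scan='clouding': P(storm) = 0.75·0.7848 / (0.75·0.7848 + 0.4·0.2152) ≈ 0.8724
After a satellite scan='clouding': P(storm) = 0.75·0.8724 / (0.75·0.8724 + 0.4·0.1276) ≈ 0.9276

0.928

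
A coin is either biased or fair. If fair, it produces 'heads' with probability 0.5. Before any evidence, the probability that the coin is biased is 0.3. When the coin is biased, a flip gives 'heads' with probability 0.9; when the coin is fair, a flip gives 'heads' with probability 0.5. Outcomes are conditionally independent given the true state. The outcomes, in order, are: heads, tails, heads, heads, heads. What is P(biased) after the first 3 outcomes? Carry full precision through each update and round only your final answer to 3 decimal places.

After 'heads': P(biased) = 0.9·0.3000 / (0.9·0.3000 + 0.5·0.7000) ≈ 0.4355
After 'tails': P(biased) = 0.1·0.4355 / (0.1·0.4355 + 0.5·0.5645) ≈ 0.1337
After 'heads': P(biased) = 0.9·0.1337 / (0.9·0.1337 + 0.5·0.8663) ≈ 0.2174

0.217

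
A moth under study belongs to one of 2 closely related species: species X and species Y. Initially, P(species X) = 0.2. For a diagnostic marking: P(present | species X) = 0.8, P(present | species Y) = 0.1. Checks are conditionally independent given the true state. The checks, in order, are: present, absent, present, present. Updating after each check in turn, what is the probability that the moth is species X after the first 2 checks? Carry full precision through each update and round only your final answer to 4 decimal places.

0.3077

Apply Bayes' rule sequentially, carrying P(species X) forward.
After 'present': P(species X) = 0.8·0.2000 / (0.8·0.2000 + 0.1·0.8000) ≈ 0.6667
After 'absent': P(species X) = 0.2·0.6667 / (0.2·0.6667 + 0.9·0.3333) ≈ 0.3077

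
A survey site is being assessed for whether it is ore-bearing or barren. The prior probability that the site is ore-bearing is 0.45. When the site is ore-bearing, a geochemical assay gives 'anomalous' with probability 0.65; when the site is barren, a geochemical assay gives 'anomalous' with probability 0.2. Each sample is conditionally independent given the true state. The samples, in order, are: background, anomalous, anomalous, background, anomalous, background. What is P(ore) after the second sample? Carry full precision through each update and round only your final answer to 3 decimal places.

0.538

After 'background': P(ore) = 0.35·0.4500 / (0.35·0.4500 + 0.8·0.5500) ≈ 0.2636
After 'anomalous': P(ore) = 0.65·0.2636 / (0.65·0.2636 + 0.2·0.7364) ≈ 0.5378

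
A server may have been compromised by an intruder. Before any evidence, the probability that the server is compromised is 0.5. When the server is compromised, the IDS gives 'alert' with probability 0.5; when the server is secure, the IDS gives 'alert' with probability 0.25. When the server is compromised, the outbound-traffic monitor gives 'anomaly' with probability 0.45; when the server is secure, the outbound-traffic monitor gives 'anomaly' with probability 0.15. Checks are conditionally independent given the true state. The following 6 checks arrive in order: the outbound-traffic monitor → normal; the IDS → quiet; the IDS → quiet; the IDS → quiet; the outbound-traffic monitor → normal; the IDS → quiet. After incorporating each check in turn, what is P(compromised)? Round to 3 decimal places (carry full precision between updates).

0.076

After the outbound-traffic monitor='normal': P(compromised) = 0.55·0.5000 / (0.55·0.5000 + 0.85·0.5000) ≈ 0.3929
After the IDS='quiet': P(compromised) = 0.5·0.3929 / (0.5·0.3929 + 0.75·0.6071) ≈ 0.3014
After the IDS='quiet': P(compromised) = 0.5·0.3014 / (0.5·0.3014 + 0.75·0.6986) ≈ 0.2234
After the IDS='quiet': P(compromised) = 0.5·0.2234 / (0.5·0.2234 + 0.75·0.7766) ≈ 0.1609
After the outbound-traffic monitor='normal': P(compromised) = 0.55·0.1609 / (0.55·0.1609 + 0.85·0.8391) ≈ 0.1104
After the IDS='quiet': P(compromised) = 0.5·0.1104 / (0.5·0.1104 + 0.75·0.8896) ≈ 0.0764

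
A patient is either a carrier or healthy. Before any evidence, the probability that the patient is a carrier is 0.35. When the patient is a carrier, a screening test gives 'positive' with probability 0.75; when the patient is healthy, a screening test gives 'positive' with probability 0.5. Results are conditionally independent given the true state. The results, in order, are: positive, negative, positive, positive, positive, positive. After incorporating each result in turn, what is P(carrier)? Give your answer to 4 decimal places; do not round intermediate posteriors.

0.6715

After 'positive': P(carrier) = 0.75·0.3500 / (0.75·0.3500 + 0.5·0.6500) ≈ 0.4468
After 'negative': P(carrier) = 0.25·0.4468 / (0.25·0.4468 + 0.5·0.5532) ≈ 0.2877
After 'positive': P(carrier) = 0.75·0.2877 / (0.75·0.2877 + 0.5·0.7123) ≈ 0.3772
After 'positive': P(carrier) = 0.75·0.3772 / (0.75·0.3772 + 0.5·0.6228) ≈ 0.4761
After 'positive': P(carrier) = 0.75·0.4761 / (0.75·0.4761 + 0.5·0.5239) ≈ 0.5768
After 'positive': P(carrier) = 0.75·0.5768 / (0.75·0.5768 + 0.5·0.4232) ≈ 0.6715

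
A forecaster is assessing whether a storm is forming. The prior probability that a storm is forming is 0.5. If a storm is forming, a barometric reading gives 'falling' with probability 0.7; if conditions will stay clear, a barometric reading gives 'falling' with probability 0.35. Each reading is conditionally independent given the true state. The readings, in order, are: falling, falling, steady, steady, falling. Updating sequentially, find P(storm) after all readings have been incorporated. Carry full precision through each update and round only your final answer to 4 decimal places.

0.6302

After 'falling': P(storm) = 0.7·0.5000 / (0.7·0.5000 + 0.35·0.5000) ≈ 0.6667
After 'falling': P(storm) = 0.7·0.6667 / (0.7·0.6667 + 0.35·0.3333) ≈ 0.8000
After 'steady': P(storm) = 0.3·0.8000 / (0.3·0.8000 + 0.65·0.2000) ≈ 0.6486
After 'steady': P(storm) = 0.3·0.6486 / (0.3·0.6486 + 0.65·0.3514) ≈ 0.4601
After 'falling': P(storm) = 0.7·0.4601 / (0.7·0.4601 + 0.35·0.5399) ≈ 0.6302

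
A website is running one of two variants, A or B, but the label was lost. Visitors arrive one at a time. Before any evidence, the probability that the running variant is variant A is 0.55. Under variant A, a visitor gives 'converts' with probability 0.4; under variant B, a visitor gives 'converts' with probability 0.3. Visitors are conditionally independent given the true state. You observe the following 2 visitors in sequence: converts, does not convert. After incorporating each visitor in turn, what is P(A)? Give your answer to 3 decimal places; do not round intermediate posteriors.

After 'converts': P(A) = 0.4·0.5500 / (0.4·0.5500 + 0.3·0.4500) ≈ 0.6197
After 'does not convert': P(A) = 0.6·0.6197 / (0.6·0.6197 + 0.7·0.3803) ≈ 0.5828

0.583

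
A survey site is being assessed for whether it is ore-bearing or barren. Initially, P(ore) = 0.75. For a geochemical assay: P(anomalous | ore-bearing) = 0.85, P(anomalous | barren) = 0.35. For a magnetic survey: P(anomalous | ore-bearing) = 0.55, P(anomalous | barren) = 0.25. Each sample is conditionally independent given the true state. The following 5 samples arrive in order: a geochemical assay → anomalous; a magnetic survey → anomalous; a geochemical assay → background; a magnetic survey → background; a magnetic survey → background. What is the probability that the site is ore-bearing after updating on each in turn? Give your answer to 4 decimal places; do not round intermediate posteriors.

Each posterior becomes the prior for the next update.
After a geochemical assay='anomalous': P(ore) = 0.85·0.7500 / (0.85·0.7500 + 0.35·0.2500) ≈ 0.8793
After a magnetic survey='anomalous': P(ore) = 0.55·0.8793 / (0.55·0.8793 + 0.25·0.1207) ≈ 0.9413
After a geochemical assay='background': P(ore) = 0.15·0.9413 / (0.15·0.9413 + 0.65·0.0587) ≈ 0.7872
After a magnetic survey='background': P(ore) = 0.45·0.7872 / (0.45·0.7872 + 0.75·0.2128) ≈ 0.6894
After a magnetic survey='background': P(ore) = 0.45·0.6894 / (0.45·0.6894 + 0.75·0.3106) ≈ 0.5711

0.5711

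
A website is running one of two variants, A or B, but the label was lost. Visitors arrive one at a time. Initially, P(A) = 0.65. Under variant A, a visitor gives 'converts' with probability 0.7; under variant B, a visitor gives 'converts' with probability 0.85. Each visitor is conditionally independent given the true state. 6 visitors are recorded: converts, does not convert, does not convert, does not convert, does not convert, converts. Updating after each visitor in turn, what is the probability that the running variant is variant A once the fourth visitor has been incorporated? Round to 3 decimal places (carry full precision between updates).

After 'converts': P(A) = 0.7·0.6500 / (0.7·0.6500 + 0.85·0.3500) ≈ 0.6047
After 'does not convert': P(A) = 0.3·0.6047 / (0.3·0.6047 + 0.15·0.3953) ≈ 0.7536
After 'does not convert': P(A) = 0.3·0.7536 / (0.3·0.7536 + 0.15·0.2464) ≈ 0.8595
After 'does not convert': P(A) = 0.3·0.8595 / (0.3·0.8595 + 0.15·0.1405) ≈ 0.9244

0.924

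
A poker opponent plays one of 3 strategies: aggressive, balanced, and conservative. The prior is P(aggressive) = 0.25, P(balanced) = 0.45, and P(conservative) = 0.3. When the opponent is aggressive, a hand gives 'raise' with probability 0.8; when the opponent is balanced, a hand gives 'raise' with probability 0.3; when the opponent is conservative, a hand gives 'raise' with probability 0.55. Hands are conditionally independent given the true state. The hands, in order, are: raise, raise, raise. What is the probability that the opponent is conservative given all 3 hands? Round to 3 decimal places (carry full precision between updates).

After 'raise': normaliser = 0.8·0.2500 + 0.3·0.4500 + 0.55·0.3000; P(aggressive) ≈ 0.4000, P(balanced) ≈ 0.2700, P(conservative) ≈ 0.3300
After 'raise': normaliser = 0.8·0.4000 + 0.3·0.2700 + 0.55·0.3300; P(aggressive) ≈ 0.5494, P(balanced) ≈ 0.1391, P(conservative) ≈ 0.3116
After 'raise': normaliser = 0.8·0.5494 + 0.3·0.1391 + 0.55·0.3116; P(aggressive) ≈ 0.6735, P(balanced) ≈ 0.0639, P(conservative) ≈ 0.2626

0.263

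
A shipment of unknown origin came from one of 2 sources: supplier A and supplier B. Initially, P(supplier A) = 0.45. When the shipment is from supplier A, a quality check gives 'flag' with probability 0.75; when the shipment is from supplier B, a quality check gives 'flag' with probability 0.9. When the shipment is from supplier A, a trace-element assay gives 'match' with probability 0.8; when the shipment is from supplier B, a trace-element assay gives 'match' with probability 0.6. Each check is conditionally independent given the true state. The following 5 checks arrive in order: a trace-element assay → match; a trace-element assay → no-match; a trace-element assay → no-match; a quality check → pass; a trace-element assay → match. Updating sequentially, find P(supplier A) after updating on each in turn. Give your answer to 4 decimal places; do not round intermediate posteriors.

After a trace-element assay='match': P(supplier A) = 0.8·0.4500 / (0.8·0.4500 + 0.6·0.5500) ≈ 0.5217
After a trace-element assay='no-match': P(supplier A) = 0.2·0.5217 / (0.2·0.5217 + 0.4·0.4783) ≈ 0.3529
After a trace-element assay='no-match': P(supplier A) = 0.2·0.3529 / (0.2·0.3529 + 0.4·0.6471) ≈ 0.2143
After a quality check='pass': P(supplier A) = 0.25·0.2143 / (0.25·0.2143 + 0.1·0.7857) ≈ 0.4054
After a trace-element assay='match': P(supplier A) = 0.8·0.4054 / (0.8·0.4054 + 0.6·0.5946) ≈ 0.4762

0.4762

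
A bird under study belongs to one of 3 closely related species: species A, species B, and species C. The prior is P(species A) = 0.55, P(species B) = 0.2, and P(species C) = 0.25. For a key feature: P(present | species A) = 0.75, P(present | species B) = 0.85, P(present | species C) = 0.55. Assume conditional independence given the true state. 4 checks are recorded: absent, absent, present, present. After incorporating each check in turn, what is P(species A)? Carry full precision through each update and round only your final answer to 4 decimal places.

0.5102

After 'absent': normaliser = 0.25·0.5500 + 0.15·0.2000 + 0.45·0.2500; P(species A) ≈ 0.4911, P(species B) ≈ 0.1071, P(species C) ≈ 0.4018
After 'absent': normaliser = 0.25·0.4911 + 0.15·0.1071 + 0.45·0.4018; P(species A) ≈ 0.3841, P(species B) ≈ 0.0503, P(species C) ≈ 0.5656
After 'present': normaliser = 0.75·0.3841 + 0.85·0.0503 + 0.55·0.5656; P(species A) ≈ 0.4488, P(species B) ≈ 0.0666, P(species C) ≈ 0.4847
After 'present': normaliser = 0.75·0.4488 + 0.85·0.0666 + 0.55·0.4847; P(species A) ≈ 0.5102, P(species B) ≈ 0.0858, P(species C) ≈ 0.4041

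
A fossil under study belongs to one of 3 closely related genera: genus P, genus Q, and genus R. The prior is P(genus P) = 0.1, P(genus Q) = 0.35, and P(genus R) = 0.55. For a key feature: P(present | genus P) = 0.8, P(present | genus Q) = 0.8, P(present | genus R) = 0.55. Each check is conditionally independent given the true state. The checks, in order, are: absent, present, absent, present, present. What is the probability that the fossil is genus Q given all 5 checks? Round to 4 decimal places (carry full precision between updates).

After 'absent': normaliser = 0.2·0.1000 + 0.2·0.3500 + 0.45·0.5500; P(genus P) ≈ 0.0593, P(genus Q) ≈ 0.2074, P(genus R) ≈ 0.7333
After 'present': normaliser = 0.8·0.0593 + 0.8·0.2074 + 0.55·0.7333; P(genus P) ≈ 0.0769, P(genus Q) ≈ 0.2691, P(genus R) ≈ 0.6541
After 'absent': normaliser = 0.2·0.0769 + 0.2·0.2691 + 0.45·0.6541; P(genus P) ≈ 0.0423, P(genus Q) ≈ 0.1480, P(genus R) ≈ 0.8097
After 'present': normaliser = 0.8·0.0423 + 0.8·0.1480 + 0.55·0.8097; P(genus P) ≈ 0.0566, P(genus Q) ≈ 0.1982, P(genus R) ≈ 0.7452
After 'present': normaliser = 0.8·0.0566 + 0.8·0.1982 + 0.55·0.7452; P(genus P) ≈ 0.0738, P(genus Q) ≈ 0.2583, P(genus R) ≈ 0.6678

0.2583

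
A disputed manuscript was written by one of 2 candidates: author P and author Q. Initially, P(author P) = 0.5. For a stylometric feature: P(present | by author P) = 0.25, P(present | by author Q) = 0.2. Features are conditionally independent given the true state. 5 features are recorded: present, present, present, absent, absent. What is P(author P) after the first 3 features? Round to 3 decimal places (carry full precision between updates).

0.661

After 'present': P(author P) = 0.25·0.5000 / (0.25·0.5000 + 0.2·0.5000) ≈ 0.5556
After 'present': P(author P) = 0.25·0.5556 / (0.25·0.5556 + 0.2·0.4444) ≈ 0.6098
After 'present': P(author P) = 0.25·0.6098 / (0.25·0.6098 + 0.2·0.3902) ≈ 0.6614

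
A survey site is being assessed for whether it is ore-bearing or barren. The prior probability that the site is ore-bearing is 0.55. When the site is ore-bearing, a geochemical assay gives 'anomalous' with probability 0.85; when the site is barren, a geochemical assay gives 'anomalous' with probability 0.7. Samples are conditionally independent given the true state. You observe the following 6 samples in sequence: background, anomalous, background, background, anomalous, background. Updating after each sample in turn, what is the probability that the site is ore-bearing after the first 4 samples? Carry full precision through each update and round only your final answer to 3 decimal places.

After 'background': P(ore) = 0.15·0.5500 / (0.15·0.5500 + 0.3·0.4500) ≈ 0.3793
After 'anomalous': P(ore) = 0.85·0.3793 / (0.85·0.3793 + 0.7·0.6207) ≈ 0.4260
After 'background': P(ore) = 0.15·0.4260 / (0.15·0.4260 + 0.3·0.5740) ≈ 0.2706
After 'background': P(ore) = 0.15·0.2706 / (0.15·0.2706 + 0.3·0.7294) ≈ 0.1565

0.156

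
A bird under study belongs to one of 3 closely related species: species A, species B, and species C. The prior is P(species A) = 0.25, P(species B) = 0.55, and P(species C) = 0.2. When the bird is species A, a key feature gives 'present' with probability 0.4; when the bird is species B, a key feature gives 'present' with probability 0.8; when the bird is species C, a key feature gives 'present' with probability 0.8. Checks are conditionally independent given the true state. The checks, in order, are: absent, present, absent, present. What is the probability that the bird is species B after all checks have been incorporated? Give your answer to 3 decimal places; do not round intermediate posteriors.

0.419

After 'absent': normaliser = 0.6·0.2500 + 0.2·0.5500 + 0.2·0.2000; P(species A) ≈ 0.5000, P(species B) ≈ 0.3667, P(species C) ≈ 0.1333
After 'present': normaliser = 0.4·0.5000 + 0.8·0.3667 + 0.8·0.1333; P(species A) ≈ 0.3333, P(species B) ≈ 0.4889, P(species C) ≈ 0.1778
After 'absent': normaliser = 0.6·0.3333 + 0.2·0.4889 + 0.2·0.1778; P(species A) ≈ 0.6000, P(species B) ≈ 0.2933, P(species C) ≈ 0.1067
After 'present': normaliser = 0.4·0.6000 + 0.8·0.2933 + 0.8·0.1067; P(species A) ≈ 0.4286, P(species B) ≈ 0.4190, P(species C) ≈ 0.1524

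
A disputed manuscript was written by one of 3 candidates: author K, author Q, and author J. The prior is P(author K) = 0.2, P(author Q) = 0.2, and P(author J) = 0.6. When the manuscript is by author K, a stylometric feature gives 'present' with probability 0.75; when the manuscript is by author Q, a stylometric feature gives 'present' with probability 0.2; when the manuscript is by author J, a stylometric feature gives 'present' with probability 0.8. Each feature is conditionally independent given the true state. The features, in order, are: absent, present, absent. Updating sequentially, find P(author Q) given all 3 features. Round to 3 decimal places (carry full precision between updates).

0.473

Apply Bayes' rule sequentially, carrying P(author Q) forward.
After 'absent': normaliser = 0.25·0.2000 + 0.8·0.2000 + 0.2·0.6000; P(author K) ≈ 0.1515, P(author Q) ≈ 0.4848, P(author J) ≈ 0.3636
After 'present': normaliser = 0.75·0.1515 + 0.2·0.4848 + 0.8·0.3636; P(author K) ≈ 0.2266, P(author Q) ≈ 0.1934, P(author J) ≈ 0.5801
After 'absent': normaliser = 0.25·0.2266 + 0.8·0.1934 + 0.2·0.5801; P(author K) ≈ 0.1731, P(author Q) ≈ 0.4725, P(author J) ≈ 0.3544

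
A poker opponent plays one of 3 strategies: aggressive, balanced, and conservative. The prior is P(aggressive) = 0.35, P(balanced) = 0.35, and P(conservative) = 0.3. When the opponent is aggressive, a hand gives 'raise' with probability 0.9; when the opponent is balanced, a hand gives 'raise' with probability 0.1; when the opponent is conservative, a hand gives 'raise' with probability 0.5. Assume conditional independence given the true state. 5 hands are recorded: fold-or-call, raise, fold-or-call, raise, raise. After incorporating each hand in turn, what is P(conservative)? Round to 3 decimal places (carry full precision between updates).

Each posterior becomes the prior for the next update.
After 'fold-or-call': normaliser = 0.1·0.3500 + 0.9·0.3500 + 0.5·0.3000; P(aggressive) ≈ 0.0700, P(balanced) ≈ 0.6300, P(conservative) ≈ 0.3000
After 'raise': normaliser = 0.9·0.0700 + 0.1·0.6300 + 0.5·0.3000; P(aggressive) ≈ 0.2283, P(balanced) ≈ 0.2283, P(conservative) ≈ 0.5435
After 'fold-or-call': normaliser = 0.1·0.2283 + 0.9·0.2283 + 0.5·0.5435; P(aggressive) ≈ 0.0457, P(balanced) ≈ 0.4109, P(conservative) ≈ 0.5435
After 'raise': normaliser = 0.9·0.0457 + 0.1·0.4109 + 0.5·0.5435; P(aggressive) ≈ 0.1161, P(balanced) ≈ 0.1161, P(conservative) ≈ 0.7678
After 'raise': normaliser = 0.9·0.1161 + 0.1·0.1161 + 0.5·0.7678; P(aggressive) ≈ 0.2090, P(balanced) ≈ 0.0232, P(conservative) ≈ 0.7678

0.768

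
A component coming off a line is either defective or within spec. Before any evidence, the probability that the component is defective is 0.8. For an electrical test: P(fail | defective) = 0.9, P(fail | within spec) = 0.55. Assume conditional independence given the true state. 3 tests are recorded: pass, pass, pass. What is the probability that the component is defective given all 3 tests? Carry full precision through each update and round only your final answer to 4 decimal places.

Apply Bayes' rule sequentially, carrying P(defective) forward.
After 'pass': P(defective) = 0.1·0.8000 / (0.1·0.8000 + 0.45·0.2000) ≈ 0.4706
After 'pass': P(defective) = 0.1·0.4706 / (0.1·0.4706 + 0.45·0.5294) ≈ 0.1649
After 'pass': P(defective) = 0.1·0.1649 / (0.1·0.1649 + 0.45·0.8351) ≈ 0.0420

0.0420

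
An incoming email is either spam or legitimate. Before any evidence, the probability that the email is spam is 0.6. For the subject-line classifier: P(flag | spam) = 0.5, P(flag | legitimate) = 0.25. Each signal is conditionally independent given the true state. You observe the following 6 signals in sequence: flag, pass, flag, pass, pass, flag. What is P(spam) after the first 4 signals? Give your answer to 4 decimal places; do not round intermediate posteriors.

0.7273

Each posterior becomes the prior for the next update.
After 'flag': P(spam) = 0.5·0.6000 / (0.5·0.6000 + 0.25·0.4000) ≈ 0.7500
After 'pass': P(spam) = 0.5·0.7500 / (0.5·0.7500 + 0.75·0.2500) ≈ 0.6667
After 'flag': P(spam) = 0.5·0.6667 / (0.5·0.6667 + 0.25·0.3333) ≈ 0.8000
After 'pass': P(spam) = 0.5·0.8000 / (0.5·0.8000 + 0.75·0.2000) ≈ 0.7273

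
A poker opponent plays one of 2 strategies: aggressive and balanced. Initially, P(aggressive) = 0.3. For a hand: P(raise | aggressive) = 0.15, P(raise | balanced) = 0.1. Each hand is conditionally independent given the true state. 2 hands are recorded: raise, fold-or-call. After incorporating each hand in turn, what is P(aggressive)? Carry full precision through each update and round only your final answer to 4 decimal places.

0.3778

Each posterior becomes the prior for the next update.
After 'raise': P(aggressive) = 0.15·0.3000 / (0.15·0.3000 + 0.1·0.7000) ≈ 0.3913
After 'fold-or-call': P(aggressive) = 0.85·0.3913 / (0.85·0.3913 + 0.9·0.6087) ≈ 0.3778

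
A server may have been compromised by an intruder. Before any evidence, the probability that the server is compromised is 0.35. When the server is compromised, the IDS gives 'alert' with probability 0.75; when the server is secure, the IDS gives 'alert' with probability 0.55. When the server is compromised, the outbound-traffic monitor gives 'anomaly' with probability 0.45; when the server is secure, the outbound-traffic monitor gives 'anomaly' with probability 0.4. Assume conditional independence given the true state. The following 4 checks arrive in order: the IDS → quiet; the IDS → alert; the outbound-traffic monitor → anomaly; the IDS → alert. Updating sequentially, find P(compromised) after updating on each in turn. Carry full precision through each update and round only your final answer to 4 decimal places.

0.3849

After the IDS='quiet': P(compromised) = 0.25·0.3500 / (0.25·0.3500 + 0.45·0.6500) ≈ 0.2303
After the IDS='alert': P(compromised) = 0.75·0.2303 / (0.75·0.2303 + 0.55·0.7697) ≈ 0.2897
After the outbound-traffic monitor='anomaly': P(compromised) = 0.45·0.2897 / (0.45·0.2897 + 0.4·0.7103) ≈ 0.3146
After the IDS='alert': P(compromised) = 0.75·0.3146 / (0.75·0.3146 + 0.55·0.6854) ≈ 0.3849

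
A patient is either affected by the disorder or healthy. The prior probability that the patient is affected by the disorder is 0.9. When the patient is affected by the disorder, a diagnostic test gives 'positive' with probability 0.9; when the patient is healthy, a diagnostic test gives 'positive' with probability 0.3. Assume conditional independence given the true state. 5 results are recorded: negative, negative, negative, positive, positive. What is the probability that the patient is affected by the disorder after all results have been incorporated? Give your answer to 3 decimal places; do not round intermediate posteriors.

After 'negative': P(affected) = 0.1·0.9000 / (0.1·0.9000 + 0.7·0.1000) ≈ 0.5625
After 'negative': P(affected) = 0.1·0.5625 / (0.1·0.5625 + 0.7·0.4375) ≈ 0.1552
After 'negative': P(affected) = 0.1·0.1552 / (0.1·0.1552 + 0.7·0.8448) ≈ 0.0256
After 'positive': P(affected) = 0.9·0.0256 / (0.9·0.0256 + 0.3·0.9744) ≈ 0.0730
After 'positive': P(affected) = 0.9·0.0730 / (0.9·0.0730 + 0.3·0.9270) ≈ 0.1910

0.191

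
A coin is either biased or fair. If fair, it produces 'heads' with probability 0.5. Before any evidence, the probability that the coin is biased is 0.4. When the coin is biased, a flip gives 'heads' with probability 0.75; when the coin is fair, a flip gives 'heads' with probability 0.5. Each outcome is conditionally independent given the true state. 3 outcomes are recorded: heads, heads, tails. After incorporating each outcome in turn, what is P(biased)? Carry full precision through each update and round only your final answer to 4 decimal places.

After 'heads': P(biased) = 0.75·0.4000 / (0.75·0.4000 + 0.5·0.6000) ≈ 0.5000
After 'heads': P(biased) = 0.75·0.5000 / (0.75·0.5000 + 0.5·0.5000) ≈ 0.6000
After 'tails': P(biased) = 0.25·0.6000 / (0.25·0.6000 + 0.5·0.4000) ≈ 0.4286

0.4286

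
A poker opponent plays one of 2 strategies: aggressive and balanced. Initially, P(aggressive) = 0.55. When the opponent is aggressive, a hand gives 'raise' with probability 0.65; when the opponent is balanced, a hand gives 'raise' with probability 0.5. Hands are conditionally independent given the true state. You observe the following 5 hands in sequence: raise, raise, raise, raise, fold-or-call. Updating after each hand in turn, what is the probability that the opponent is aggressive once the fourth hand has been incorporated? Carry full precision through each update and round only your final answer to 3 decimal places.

0.777

After 'raise': P(aggressive) = 0.65·0.5500 / (0.65·0.5500 + 0.5·0.4500) ≈ 0.6137
After 'raise': P(aggressive) = 0.65·0.6137 / (0.65·0.6137 + 0.5·0.3863) ≈ 0.6738
After 'raise': P(aggressive) = 0.65·0.6738 / (0.65·0.6738 + 0.5·0.3262) ≈ 0.7286
After 'raise': P(aggressive) = 0.65·0.7286 / (0.65·0.7286 + 0.5·0.2714) ≈ 0.7773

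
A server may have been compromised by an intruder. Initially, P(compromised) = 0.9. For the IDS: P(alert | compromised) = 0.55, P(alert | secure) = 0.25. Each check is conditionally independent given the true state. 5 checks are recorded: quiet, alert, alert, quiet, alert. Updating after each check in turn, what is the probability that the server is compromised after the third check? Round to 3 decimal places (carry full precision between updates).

After 'quiet': P(compromised) = 0.45·0.9000 / (0.45·0.9000 + 0.75·0.1000) ≈ 0.8438
After 'alert': P(compromised) = 0.55·0.8438 / (0.55·0.8438 + 0.25·0.1562) ≈ 0.9224
After 'alert': P(compromised) = 0.55·0.9224 / (0.55·0.9224 + 0.25·0.0776) ≈ 0.9631

0.963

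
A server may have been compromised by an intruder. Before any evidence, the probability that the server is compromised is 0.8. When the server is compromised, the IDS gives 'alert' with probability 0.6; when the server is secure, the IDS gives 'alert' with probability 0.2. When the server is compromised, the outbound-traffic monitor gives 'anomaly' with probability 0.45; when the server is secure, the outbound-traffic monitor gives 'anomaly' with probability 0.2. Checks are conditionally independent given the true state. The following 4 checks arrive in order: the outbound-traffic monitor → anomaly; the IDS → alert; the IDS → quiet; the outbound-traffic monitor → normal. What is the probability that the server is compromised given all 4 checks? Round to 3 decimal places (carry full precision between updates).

After the outbound-traffic monitor='anomaly': P(compromised) = 0.45·0.8000 / (0.45·0.8000 + 0.2·0.2000) ≈ 0.9000
After the IDS='alert': P(compromised) = 0.6·0.9000 / (0.6·0.9000 + 0.2·0.1000) ≈ 0.9643
After the IDS='quiet': P(compromised) = 0.4·0.9643 / (0.4·0.9643 + 0.8·0.0357) ≈ 0.9310
After the outbound-traffic monitor='normal': P(compromised) = 0.55·0.9310 / (0.55·0.9310 + 0.8·0.0690) ≈ 0.9027

0.903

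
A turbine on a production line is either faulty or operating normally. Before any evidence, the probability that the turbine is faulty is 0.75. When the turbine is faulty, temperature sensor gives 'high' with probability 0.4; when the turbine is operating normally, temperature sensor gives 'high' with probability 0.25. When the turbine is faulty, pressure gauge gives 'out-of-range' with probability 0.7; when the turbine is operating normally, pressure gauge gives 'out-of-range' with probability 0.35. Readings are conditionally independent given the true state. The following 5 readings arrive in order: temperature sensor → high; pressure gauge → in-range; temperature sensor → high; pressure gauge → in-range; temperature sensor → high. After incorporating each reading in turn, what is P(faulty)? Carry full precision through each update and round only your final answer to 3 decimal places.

After temperature sensor='high': P(faulty) = 0.4·0.7500 / (0.4·0.7500 + 0.25·0.2500) ≈ 0.8276
After pressure gauge='in-range': P(faulty) = 0.3·0.8276 / (0.3·0.8276 + 0.65·0.1724) ≈ 0.6890
After temperature sensor='high': P(faulty) = 0.4·0.6890 / (0.4·0.6890 + 0.25·0.3110) ≈ 0.7800
After pressure gauge='in-range': P(faulty) = 0.3·0.7800 / (0.3·0.7800 + 0.65·0.2200) ≈ 0.6206
After temperature sensor='high': P(faulty) = 0.4·0.6206 / (0.4·0.6206 + 0.25·0.3794) ≈ 0.7236

0.724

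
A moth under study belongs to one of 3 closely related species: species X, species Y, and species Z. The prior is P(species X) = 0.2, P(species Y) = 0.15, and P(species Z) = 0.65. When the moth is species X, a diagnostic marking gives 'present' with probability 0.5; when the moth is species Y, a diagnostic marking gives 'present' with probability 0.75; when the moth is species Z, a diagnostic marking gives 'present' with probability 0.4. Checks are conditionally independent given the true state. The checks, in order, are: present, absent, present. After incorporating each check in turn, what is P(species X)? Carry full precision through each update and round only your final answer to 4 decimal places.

Apply Bayes' rule sequentially, carrying P(species X) forward.
After 'present': normaliser = 0.5·0.2000 + 0.75·0.1500 + 0.4·0.6500; P(species X) ≈ 0.2116, P(species Y) ≈ 0.2381, P(species Z) ≈ 0.5503
After 'absent': normaliser = 0.5·0.2116 + 0.25·0.2381 + 0.6·0.5503; P(species X) ≈ 0.2136, P(species Y) ≈ 0.1201, P(species Z) ≈ 0.6663
After 'present': normaliser = 0.5·0.2136 + 0.75·0.1201 + 0.4·0.6663; P(species X) ≈ 0.2304, P(species Y) ≈ 0.1944, P(species Z) ≈ 0.5751

0.2304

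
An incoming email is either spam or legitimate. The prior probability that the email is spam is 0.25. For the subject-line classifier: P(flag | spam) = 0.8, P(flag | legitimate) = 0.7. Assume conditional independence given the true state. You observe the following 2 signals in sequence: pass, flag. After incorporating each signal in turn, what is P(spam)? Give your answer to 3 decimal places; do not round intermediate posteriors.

After 'pass': P(spam) = 0.2·0.2500 / (0.2·0.2500 + 0.3·0.7500) ≈ 0.1818
After 'flag': P(spam) = 0.8·0.1818 / (0.8·0.1818 + 0.7·0.8182) ≈ 0.2025

0.203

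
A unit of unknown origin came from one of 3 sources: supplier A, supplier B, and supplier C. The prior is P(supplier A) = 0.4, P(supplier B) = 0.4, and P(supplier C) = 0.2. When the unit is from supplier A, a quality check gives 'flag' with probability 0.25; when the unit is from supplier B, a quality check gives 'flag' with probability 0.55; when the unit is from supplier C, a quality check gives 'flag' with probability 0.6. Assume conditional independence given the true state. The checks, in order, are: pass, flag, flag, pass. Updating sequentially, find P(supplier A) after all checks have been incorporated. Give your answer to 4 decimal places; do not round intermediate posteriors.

After 'pass': normaliser = 0.75·0.4000 + 0.45·0.4000 + 0.4·0.2000; P(supplier A) ≈ 0.5357, P(supplier B) ≈ 0.3214, P(supplier C) ≈ 0.1429
After 'flag': normaliser = 0.25·0.5357 + 0.55·0.3214 + 0.6·0.1429; P(supplier A) ≈ 0.3378, P(supplier B) ≈ 0.4459, P(supplier C) ≈ 0.2162
After 'flag': normaliser = 0.25·0.3378 + 0.55·0.4459 + 0.6·0.2162; P(supplier A) ≈ 0.1838, P(supplier B) ≈ 0.5338, P(supplier C) ≈ 0.2824
After 'pass': normaliser = 0.75·0.1838 + 0.45·0.5338 + 0.4·0.2824; P(supplier A) ≈ 0.2808, P(supplier B) ≈ 0.4892, P(supplier C) ≈ 0.2300

0.2808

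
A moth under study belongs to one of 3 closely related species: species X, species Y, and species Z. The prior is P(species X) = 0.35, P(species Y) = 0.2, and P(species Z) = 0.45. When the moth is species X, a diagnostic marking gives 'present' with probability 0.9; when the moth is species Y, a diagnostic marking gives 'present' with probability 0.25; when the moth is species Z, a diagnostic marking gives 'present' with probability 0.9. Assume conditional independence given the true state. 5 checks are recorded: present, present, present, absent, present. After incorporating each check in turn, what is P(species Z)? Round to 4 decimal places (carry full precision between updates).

Apply Bayes' rule sequentially, carrying P(species Z) forward.
After 'present': normaliser = 0.9·0.3500 + 0.25·0.2000 + 0.9·0.4500; P(species X) ≈ 0.4091, P(species Y) ≈ 0.0649, P(species Z) ≈ 0.5260
After 'present': normaliser = 0.9·0.4091 + 0.25·0.0649 + 0.9·0.5260; P(species X) ≈ 0.4292, P(species Y) ≈ 0.0189, P(species Z) ≈ 0.5519
After 'present': normaliser = 0.9·0.4292 + 0.25·0.0189 + 0.9·0.5519; P(species X) ≈ 0.4352, P(species Y) ≈ 0.0053, P(species Z) ≈ 0.5595
After 'absent': normaliser = 0.1·0.4352 + 0.75·0.0053 + 0.1·0.5595; P(species X) ≈ 0.4206, P(species Y) ≈ 0.0386, P(species Z) ≈ 0.5408
After 'present': normaliser = 0.9·0.4206 + 0.25·0.0386 + 0.9·0.5408; P(species X) ≈ 0.4327, P(species Y) ≈ 0.0110, P(species Z) ≈ 0.5563

0.5563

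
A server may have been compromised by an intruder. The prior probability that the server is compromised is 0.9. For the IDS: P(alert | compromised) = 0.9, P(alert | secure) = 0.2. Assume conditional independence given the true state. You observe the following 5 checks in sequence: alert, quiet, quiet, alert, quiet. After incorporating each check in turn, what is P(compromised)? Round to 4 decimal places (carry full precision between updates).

Apply Bayes' rule sequentially, carrying P(compromised) forward.
After 'alert': P(compromised) = 0.9·0.9000 / (0.9·0.9000 + 0.2·0.1000) ≈ 0.9759
After 'quiet': P(compromised) = 0.1·0.9759 / (0.1·0.9759 + 0.8·0.0241) ≈ 0.8351
After 'quiet': P(compromised) = 0.1·0.8351 / (0.1·0.8351 + 0.8·0.1649) ≈ 0.3876
After 'alert': P(compromised) = 0.9·0.3876 / (0.9·0.3876 + 0.2·0.6124) ≈ 0.7401
After 'quiet': P(compromised) = 0.1·0.7401 / (0.1·0.7401 + 0.8·0.2599) ≈ 0.2625

0.2625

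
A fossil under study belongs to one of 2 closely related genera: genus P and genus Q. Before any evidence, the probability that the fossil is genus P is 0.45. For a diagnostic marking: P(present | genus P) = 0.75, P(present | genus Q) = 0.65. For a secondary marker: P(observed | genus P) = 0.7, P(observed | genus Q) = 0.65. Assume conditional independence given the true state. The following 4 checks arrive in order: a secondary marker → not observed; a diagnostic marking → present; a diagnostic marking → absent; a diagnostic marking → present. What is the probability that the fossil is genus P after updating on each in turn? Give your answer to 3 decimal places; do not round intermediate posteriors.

After a secondary marker='not observed': P(genus P) = 0.3·0.4500 / (0.3·0.4500 + 0.35·0.5500) ≈ 0.4122
After a diagnostic marking='present': P(genus P) = 0.75·0.4122 / (0.75·0.4122 + 0.65·0.5878) ≈ 0.4473
After a diagnostic marking='absent': P(genus P) = 0.25·0.4473 / (0.25·0.4473 + 0.35·0.5527) ≈ 0.3663
After a diagnostic marking='present': P(genus P) = 0.75·0.3663 / (0.75·0.3663 + 0.65·0.6337) ≈ 0.4001

0.400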